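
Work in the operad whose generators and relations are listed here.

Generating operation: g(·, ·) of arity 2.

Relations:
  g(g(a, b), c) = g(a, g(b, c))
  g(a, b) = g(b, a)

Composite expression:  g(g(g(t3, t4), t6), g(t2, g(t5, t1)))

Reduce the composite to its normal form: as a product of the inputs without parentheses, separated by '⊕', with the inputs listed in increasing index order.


t1 ⊕ t2 ⊕ t3 ⊕ t4 ⊕ t5 ⊕ t6

With g associative and commutative, the t-input set is all that matters.
g(t3, t4) reduces to t3 ⊕ t4
g(g(t3, t4), t6) reduces to t3 ⊕ t4 ⊕ t6
g(t5, t1) reduces to t5 ⊕ t1
g(t2, g(t5, t1)) reduces to t2 ⊕ t5 ⊕ t1
g(g(g(t3, t4), t6), g(t2, g(t5, t1))) reduces to t3 ⊕ t4 ⊕ t6 ⊕ t2 ⊕ t5 ⊕ t1
the factors in increasing index order: t1 ⊕ t2 ⊕ t3 ⊕ t4 ⊕ t5 ⊕ t6


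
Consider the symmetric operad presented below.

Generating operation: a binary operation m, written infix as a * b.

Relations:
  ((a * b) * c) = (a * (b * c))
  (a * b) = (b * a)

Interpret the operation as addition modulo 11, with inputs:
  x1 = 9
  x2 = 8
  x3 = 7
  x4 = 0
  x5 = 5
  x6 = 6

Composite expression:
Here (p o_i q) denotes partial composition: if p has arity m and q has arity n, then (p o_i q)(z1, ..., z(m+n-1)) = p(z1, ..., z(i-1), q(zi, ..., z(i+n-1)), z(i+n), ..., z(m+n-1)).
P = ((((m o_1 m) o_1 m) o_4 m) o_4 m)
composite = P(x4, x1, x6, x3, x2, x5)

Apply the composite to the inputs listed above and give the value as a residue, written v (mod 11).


2 (mod 11)

(x4 * x1) = 9
((x4 * x1) * x6) = 4
(x3 * x2) = 4
((x3 * x2) * x5) = 9
(((x4 * x1) * x6) * ((x3 * x2) * x5)) = 2


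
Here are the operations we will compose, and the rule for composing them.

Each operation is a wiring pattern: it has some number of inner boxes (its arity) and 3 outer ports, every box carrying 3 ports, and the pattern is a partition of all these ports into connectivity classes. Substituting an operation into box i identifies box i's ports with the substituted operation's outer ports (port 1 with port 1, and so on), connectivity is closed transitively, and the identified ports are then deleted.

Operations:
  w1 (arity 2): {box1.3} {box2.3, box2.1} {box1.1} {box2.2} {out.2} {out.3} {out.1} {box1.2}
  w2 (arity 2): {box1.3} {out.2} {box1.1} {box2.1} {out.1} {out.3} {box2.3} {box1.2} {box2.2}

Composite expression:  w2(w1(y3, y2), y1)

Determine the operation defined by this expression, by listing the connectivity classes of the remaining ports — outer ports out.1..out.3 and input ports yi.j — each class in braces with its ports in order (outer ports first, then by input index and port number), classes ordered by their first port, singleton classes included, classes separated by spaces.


{out.1} {out.2} {out.3} {y1.1} {y1.2} {y1.3} {y2.1, y2.3} {y2.2} {y3.1} {y3.2} {y3.3}

Two ports join when wires chain via w2-identified ports.
through w1, on inputs (y3, y2): {out.1} {out.2} {out.3} {y2.1, y2.3} {y2.2} {y3.1} {y3.2} {y3.3} (out.j = stage outer ports)
through w2, on inputs (y3, y2, y1): {out.1} {out.2} {out.3} {y1.1} {y1.2} {y1.3} {y2.1, y2.3} {y2.2} {y3.1} {y3.2} {y3.3} (out.j = stage outer ports)


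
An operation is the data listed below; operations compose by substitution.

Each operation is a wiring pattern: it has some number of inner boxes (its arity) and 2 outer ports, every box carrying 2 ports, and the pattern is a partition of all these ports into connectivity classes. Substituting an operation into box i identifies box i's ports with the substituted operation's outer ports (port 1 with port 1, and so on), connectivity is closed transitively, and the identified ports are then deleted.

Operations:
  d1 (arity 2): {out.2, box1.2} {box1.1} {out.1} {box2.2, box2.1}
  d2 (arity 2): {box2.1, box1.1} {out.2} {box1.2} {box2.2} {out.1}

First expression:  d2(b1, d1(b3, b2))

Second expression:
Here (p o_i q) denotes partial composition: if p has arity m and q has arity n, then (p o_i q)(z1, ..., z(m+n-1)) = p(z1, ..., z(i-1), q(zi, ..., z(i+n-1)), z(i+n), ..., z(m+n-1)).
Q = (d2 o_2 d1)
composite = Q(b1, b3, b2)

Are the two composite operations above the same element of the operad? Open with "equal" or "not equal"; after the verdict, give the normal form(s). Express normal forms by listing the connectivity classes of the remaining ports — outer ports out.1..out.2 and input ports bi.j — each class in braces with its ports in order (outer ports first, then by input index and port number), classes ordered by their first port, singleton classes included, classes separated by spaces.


equal — both sides give {out.1} {out.2} {b1.1} {b1.2} {b2.1, b2.2} {b3.1} {b3.2}

In normal form, the first expression is {out.1} {out.2} {b1.1} {b1.2} {b2.1, b2.2} {b3.1} {b3.2}
In normal form, the second expression is {out.1} {out.2} {b1.1} {b1.2} {b2.1, b2.2} {b3.1} {b3.2}
Identical normal forms: equal.


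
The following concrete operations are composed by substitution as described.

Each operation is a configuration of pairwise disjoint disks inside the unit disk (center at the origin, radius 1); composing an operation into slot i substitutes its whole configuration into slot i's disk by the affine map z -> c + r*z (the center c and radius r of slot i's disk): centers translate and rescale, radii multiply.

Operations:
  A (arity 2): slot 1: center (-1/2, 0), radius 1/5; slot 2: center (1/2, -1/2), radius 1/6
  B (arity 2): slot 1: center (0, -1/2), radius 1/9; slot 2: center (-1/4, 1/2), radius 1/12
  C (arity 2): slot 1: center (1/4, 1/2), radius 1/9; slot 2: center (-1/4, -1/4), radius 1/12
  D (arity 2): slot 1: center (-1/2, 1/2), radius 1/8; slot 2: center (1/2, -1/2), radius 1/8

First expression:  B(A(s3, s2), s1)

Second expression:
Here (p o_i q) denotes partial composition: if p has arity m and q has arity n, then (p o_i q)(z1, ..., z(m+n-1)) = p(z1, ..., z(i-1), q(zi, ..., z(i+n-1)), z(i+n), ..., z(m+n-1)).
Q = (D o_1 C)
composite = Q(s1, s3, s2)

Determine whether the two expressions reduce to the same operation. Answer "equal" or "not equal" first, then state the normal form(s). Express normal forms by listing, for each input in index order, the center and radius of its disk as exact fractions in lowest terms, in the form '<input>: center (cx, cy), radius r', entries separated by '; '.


The first expression reduces to s1: center (-1/4, 1/2), radius 1/12; s2: center (1/18, -5/9), radius 1/54; s3: center (-1/18, -1/2), radius 1/45
The second expression reduces to s1: center (-15/32, 9/16), radius 1/72; s2: center (1/2, -1/2), radius 1/8; s3: center (-17/32, 15/32), radius 1/96
No match — not equal.

not equal: they reduce to s1: center (-1/4, 1/2), radius 1/12; s2: center (1/18, -5/9), radius 1/54; s3: center (-1/18, -1/2), radius 1/45 and s1: center (-15/32, 9/16), radius 1/72; s2: center (1/2, -1/2), radius 1/8; s3: center (-17/32, 15/32), radius 1/96


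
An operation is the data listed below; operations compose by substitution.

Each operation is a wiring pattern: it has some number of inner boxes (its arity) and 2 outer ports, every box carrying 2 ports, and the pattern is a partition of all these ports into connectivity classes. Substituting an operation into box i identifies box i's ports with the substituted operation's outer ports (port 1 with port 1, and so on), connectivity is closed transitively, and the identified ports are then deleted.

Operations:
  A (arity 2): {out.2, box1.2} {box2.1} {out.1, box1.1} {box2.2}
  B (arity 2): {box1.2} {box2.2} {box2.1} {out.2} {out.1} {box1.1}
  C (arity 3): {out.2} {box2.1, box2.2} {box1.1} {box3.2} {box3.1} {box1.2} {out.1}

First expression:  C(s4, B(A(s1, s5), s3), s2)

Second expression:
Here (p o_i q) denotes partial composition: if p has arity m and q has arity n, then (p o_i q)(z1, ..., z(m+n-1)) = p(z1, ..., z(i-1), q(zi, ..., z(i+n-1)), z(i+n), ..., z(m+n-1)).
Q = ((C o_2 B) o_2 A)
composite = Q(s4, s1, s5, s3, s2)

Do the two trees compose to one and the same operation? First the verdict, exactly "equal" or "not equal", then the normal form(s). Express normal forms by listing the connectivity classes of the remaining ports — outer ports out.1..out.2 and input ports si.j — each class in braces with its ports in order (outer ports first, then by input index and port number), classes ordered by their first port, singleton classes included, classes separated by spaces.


Reducing the first expression gives {out.1} {out.2} {s1.1} {s1.2} {s2.1} {s2.2} {s3.1} {s3.2} {s4.1} {s4.2} {s5.1} {s5.2}
Reducing the second expression gives {out.1} {out.2} {s1.1} {s1.2} {s2.1} {s2.2} {s3.1} {s3.2} {s4.1} {s4.2} {s5.1} {s5.2}
The normal forms match — equal.

equal — both sides give {out.1} {out.2} {s1.1} {s1.2} {s2.1} {s2.2} {s3.1} {s3.2} {s4.1} {s4.2} {s5.1} {s5.2}


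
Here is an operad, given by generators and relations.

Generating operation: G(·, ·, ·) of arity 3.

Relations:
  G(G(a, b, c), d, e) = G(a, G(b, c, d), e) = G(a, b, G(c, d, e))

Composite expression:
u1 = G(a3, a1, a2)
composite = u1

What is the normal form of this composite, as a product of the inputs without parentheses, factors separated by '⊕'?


a3 ⊕ a1 ⊕ a2

The G-tree's shape is irrelevant; the a-reading-order decides.
G(a3, a1, a2) spells out as a3 ⊕ a1 ⊕ a2


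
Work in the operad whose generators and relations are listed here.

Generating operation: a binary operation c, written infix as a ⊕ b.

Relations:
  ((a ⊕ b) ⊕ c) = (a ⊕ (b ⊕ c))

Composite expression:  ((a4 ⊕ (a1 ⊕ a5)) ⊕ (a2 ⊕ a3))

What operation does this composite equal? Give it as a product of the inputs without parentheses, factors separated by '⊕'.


The c-tree's shape is irrelevant; the a-reading-order decides.
(a1 ⊕ a5) unparenthesizes to a1 ⊕ a5
(a4 ⊕ (a1 ⊕ a5)) unparenthesizes to a4 ⊕ a1 ⊕ a5
(a2 ⊕ a3) unparenthesizes to a2 ⊕ a3
((a4 ⊕ (a1 ⊕ a5)) ⊕ (a2 ⊕ a3)) unparenthesizes to a4 ⊕ a1 ⊕ a5 ⊕ a2 ⊕ a3

a4 ⊕ a1 ⊕ a5 ⊕ a2 ⊕ a3


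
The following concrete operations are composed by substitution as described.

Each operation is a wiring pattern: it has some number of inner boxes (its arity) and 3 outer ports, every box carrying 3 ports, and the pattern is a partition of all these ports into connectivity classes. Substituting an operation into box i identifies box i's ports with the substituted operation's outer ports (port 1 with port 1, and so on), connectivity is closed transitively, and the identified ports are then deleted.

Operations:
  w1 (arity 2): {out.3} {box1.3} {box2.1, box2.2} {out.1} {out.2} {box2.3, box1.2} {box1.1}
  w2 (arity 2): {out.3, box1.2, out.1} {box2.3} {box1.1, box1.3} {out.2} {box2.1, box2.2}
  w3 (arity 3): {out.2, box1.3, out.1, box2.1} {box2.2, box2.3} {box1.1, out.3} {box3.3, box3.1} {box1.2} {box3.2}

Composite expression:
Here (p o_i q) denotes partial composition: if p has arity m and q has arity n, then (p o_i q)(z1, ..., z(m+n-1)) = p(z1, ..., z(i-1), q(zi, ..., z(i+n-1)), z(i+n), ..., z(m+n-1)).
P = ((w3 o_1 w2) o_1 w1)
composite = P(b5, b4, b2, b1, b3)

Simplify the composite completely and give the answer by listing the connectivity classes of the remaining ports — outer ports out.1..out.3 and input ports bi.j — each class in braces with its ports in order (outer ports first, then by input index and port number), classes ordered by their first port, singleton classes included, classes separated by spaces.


Two ports join when wires chain via w3-identified ports.
composing w1 on (b5, b4), with out.j its own outer ports: {out.1} {out.2} {out.3} {b4.1, b4.2} {b4.3, b5.2} {b5.1} {b5.3}
composing w2 on (b5, b4, b2), with out.j its own outer ports: {out.1, out.3} {out.2} {b2.1, b2.2} {b2.3} {b4.1, b4.2} {b4.3, b5.2} {b5.1} {b5.3}
composing w3 on (b5, b4, b2, b1, b3), with out.j its own outer ports: {out.1, out.2, out.3, b1.1} {b1.2, b1.3} {b2.1, b2.2} {b2.3} {b3.1, b3.3} {b3.2} {b4.1, b4.2} {b4.3, b5.2} {b5.1} {b5.3}

{out.1, out.2, out.3, b1.1} {b1.2, b1.3} {b2.1, b2.2} {b2.3} {b3.1, b3.3} {b3.2} {b4.1, b4.2} {b4.3, b5.2} {b5.1} {b5.3}


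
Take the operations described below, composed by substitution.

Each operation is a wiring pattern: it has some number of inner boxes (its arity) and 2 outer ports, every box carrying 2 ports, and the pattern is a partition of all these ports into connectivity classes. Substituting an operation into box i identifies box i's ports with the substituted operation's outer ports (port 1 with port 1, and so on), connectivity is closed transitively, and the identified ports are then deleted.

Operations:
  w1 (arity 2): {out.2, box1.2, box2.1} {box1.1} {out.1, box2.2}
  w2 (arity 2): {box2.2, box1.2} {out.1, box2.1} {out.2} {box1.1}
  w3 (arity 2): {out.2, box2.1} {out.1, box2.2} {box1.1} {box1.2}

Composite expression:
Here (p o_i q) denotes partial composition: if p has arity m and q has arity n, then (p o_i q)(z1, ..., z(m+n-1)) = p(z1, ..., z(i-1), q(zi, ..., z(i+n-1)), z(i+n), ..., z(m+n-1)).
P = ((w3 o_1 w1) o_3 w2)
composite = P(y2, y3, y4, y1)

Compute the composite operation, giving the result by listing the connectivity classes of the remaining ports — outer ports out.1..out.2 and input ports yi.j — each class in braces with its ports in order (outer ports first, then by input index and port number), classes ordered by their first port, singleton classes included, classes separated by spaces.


{out.1} {out.2, y1.1} {y1.2, y4.2} {y2.1} {y2.2, y3.1} {y3.2} {y4.1}

Reachability decides: close wires over w3-identified ports.
composing w1 on (y2, y3), with out.j its own outer ports: {out.1, y3.2} {out.2, y2.2, y3.1} {y2.1}
composing w2 on (y4, y1), with out.j its own outer ports: {out.1, y1.1} {out.2} {y1.2, y4.2} {y4.1}
composing w3 on (y2, y3, y4, y1), with out.j its own outer ports: {out.1} {out.2, y1.1} {y1.2, y4.2} {y2.1} {y2.2, y3.1} {y3.2} {y4.1}


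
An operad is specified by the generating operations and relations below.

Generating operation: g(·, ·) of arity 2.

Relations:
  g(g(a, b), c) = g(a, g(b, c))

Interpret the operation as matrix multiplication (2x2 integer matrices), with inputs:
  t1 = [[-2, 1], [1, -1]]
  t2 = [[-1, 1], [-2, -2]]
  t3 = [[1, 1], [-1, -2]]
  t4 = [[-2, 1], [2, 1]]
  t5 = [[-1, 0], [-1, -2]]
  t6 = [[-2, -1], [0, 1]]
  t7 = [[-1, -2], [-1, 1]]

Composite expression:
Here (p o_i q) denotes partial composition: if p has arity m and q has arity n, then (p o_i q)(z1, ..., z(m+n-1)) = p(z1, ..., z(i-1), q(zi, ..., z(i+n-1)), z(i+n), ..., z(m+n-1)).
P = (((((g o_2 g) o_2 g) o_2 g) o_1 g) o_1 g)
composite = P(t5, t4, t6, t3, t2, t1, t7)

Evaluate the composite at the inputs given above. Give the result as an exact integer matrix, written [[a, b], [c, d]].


[[-3, 0], [-17, -64]]

g(t5, t4) = [[2, -1], [-2, -3]]
g(g(t5, t4), t6) = [[-4, -3], [4, -1]]
g(t3, t2) = [[-3, -1], [5, 3]]
g(g(t3, t2), t1) = [[5, -2], [-7, 2]]
g(g(g(t3, t2), t1), t7) = [[-3, -12], [5, 16]]
g(g(g(t5, t4), t6), g(g(g(t3, t2), t1), t7)) = [[-3, 0], [-17, -64]]


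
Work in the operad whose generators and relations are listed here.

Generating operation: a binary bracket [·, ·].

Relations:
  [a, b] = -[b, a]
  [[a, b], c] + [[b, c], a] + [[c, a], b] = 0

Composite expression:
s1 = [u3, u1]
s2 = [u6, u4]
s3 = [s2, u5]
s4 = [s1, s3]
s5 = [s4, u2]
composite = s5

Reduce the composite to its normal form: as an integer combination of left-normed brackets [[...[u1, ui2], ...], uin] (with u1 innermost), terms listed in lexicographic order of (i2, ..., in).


[[[[[u1, u3], u4], u6], u5], u2] - [[[[[u1, u3], u5], u4], u6], u2] + [[[[[u1, u3], u5], u6], u4], u2] - [[[[[u1, u3], u6], u4], u5], u2]

Expand each bracket as ab - ba; the u1-initial words give the coefficients.
Composite bracket: [[[u3, u1], [[u6, u4], u5]], u2]
Under [a, b] = ab - ba we get 32 signed associative words (2^5 = 32).
Collect the words opening with u1:
  the word u1u3u4u6u5u2 carries sign +1 and contributes +[[[[[u1, u3], u4], u6], u5], u2]
  the word u1u3u5u4u6u2 carries sign -1 and contributes -[[[[[u1, u3], u5], u4], u6], u2]
  the word u1u3u5u6u4u2 carries sign +1 and contributes +[[[[[u1, u3], u5], u6], u4], u2]
  the word u1u3u6u4u5u2 carries sign -1 and contributes -[[[[[u1, u3], u6], u4], u5], u2]


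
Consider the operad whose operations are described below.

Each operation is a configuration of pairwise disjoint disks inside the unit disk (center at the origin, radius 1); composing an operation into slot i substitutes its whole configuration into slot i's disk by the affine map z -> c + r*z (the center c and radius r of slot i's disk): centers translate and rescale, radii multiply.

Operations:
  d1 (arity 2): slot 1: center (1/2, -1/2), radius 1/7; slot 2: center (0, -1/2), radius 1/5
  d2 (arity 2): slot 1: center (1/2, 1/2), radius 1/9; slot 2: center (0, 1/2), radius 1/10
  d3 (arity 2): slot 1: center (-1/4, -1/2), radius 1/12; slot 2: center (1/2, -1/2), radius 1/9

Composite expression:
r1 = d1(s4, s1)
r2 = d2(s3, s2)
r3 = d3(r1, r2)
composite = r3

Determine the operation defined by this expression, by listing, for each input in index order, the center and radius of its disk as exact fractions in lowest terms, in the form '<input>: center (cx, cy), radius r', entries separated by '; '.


Follow each s-input down from d3: c' goes to c + r*c', radius to r*r'.
input s4: composing its 2 substitution steps yields center (-5/24, -13/24), radius 1/84
input s1: composing its 2 substitution steps yields center (-1/4, -13/24), radius 1/60
input s3: composing its 2 substitution steps yields center (5/9, -4/9), radius 1/81
input s2: composing its 2 substitution steps yields center (1/2, -4/9), radius 1/90

s1: center (-1/4, -13/24), radius 1/60; s2: center (1/2, -4/9), radius 1/90; s3: center (5/9, -4/9), radius 1/81; s4: center (-5/24, -13/24), radius 1/84


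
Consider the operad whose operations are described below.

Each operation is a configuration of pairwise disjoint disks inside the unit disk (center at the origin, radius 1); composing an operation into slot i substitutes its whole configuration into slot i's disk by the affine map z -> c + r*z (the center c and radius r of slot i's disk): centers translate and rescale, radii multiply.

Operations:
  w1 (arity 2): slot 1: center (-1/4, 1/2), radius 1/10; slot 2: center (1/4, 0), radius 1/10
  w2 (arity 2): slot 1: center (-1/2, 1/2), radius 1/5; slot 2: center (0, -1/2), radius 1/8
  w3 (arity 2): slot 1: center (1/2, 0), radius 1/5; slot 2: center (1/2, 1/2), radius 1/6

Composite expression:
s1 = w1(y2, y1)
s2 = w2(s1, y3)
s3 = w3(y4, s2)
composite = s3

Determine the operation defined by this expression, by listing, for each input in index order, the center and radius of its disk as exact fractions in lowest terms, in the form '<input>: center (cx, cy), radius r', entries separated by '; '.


y1: center (17/40, 7/12), radius 1/300; y2: center (49/120, 3/5), radius 1/300; y3: center (1/2, 5/12), radius 1/48; y4: center (1/2, 0), radius 1/5

Follow each y-input down from w3: c' goes to c + r*c', radius to r*r'.
input y4: applying the 1 nested substitution gives center (1/2, 0), radius 1/5
input y2: applying the 3 nested substitutions gives center (49/120, 3/5), radius 1/300
input y1: applying the 3 nested substitutions gives center (17/40, 7/12), radius 1/300
input y3: applying the 2 nested substitutions gives center (1/2, 5/12), radius 1/48


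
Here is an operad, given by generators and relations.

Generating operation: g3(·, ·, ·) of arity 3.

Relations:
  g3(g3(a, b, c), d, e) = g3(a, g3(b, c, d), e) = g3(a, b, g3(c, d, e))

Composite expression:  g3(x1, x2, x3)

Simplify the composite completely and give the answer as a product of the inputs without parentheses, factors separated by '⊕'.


x1 ⊕ x2 ⊕ x3

Key point: g3 is associative — brackets drop, the x-order remains.
g3(x1, x2, x3) spells out as x1 ⊕ x2 ⊕ x3


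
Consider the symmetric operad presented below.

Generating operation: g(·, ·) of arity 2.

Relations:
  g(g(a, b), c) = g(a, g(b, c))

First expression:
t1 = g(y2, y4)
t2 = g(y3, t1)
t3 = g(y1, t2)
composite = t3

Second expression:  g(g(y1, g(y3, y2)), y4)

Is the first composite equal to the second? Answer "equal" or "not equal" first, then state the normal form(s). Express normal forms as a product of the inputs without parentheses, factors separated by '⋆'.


Normal form of the first expression: y1 ⋆ y3 ⋆ y2 ⋆ y4
Normal form of the second expression: y1 ⋆ y3 ⋆ y2 ⋆ y4
Same normal form: equal.

equal — both sides give y1 ⋆ y3 ⋆ y2 ⋆ y4


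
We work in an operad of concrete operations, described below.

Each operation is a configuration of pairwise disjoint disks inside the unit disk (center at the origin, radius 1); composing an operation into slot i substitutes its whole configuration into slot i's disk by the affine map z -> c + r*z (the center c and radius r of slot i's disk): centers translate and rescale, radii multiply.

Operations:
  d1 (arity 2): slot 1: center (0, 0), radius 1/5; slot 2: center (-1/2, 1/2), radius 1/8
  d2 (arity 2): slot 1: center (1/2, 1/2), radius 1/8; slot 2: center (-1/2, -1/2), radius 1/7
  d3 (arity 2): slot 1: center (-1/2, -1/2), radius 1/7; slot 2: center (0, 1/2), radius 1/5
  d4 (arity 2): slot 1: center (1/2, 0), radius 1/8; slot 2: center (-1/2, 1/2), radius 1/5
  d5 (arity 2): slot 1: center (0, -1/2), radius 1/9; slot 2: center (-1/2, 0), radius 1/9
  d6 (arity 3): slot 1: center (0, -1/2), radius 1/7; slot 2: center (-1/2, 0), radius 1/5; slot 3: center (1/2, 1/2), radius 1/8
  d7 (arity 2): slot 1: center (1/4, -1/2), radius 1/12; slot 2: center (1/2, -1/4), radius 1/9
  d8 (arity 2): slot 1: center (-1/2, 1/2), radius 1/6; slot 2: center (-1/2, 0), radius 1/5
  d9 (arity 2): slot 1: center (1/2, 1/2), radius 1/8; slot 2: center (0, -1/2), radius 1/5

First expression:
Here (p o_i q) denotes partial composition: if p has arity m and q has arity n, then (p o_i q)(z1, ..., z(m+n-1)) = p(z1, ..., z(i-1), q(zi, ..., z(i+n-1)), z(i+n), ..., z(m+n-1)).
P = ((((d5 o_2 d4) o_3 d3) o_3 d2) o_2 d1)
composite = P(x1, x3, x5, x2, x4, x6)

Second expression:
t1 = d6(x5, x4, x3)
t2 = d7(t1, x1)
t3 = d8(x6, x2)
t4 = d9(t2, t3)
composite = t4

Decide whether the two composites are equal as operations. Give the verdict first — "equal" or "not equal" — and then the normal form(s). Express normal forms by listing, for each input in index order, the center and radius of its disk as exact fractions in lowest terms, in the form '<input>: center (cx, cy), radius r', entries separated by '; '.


not equal; the first gives x1: center (0, -1/2), radius 1/9; x2: center (-178/315, 29/630), radius 1/2520; x3: center (-4/9, 0), radius 1/360; x4: center (-179/315, 3/70), radius 1/2205; x5: center (-65/144, 1/144), radius 1/576; x6: center (-5/9, 1/15), radius 1/225 and the second x1: center (9/16, 15/32), radius 1/72; x2: center (-1/10, -1/2), radius 1/25; x3: center (103/192, 85/192), radius 1/768; x4: center (101/192, 7/16), radius 1/480; x5: center (17/32, 83/192), radius 1/672; x6: center (-1/10, -2/5), radius 1/30

In normal form, the first expression is x1: center (0, -1/2), radius 1/9; x2: center (-178/315, 29/630), radius 1/2520; x3: center (-4/9, 0), radius 1/360; x4: center (-179/315, 3/70), radius 1/2205; x5: center (-65/144, 1/144), radius 1/576; x6: center (-5/9, 1/15), radius 1/225
In normal form, the second expression is x1: center (9/16, 15/32), radius 1/72; x2: center (-1/10, -1/2), radius 1/25; x3: center (103/192, 85/192), radius 1/768; x4: center (101/192, 7/16), radius 1/480; x5: center (17/32, 83/192), radius 1/672; x6: center (-1/10, -2/5), radius 1/30
Distinct normal forms: not equal.


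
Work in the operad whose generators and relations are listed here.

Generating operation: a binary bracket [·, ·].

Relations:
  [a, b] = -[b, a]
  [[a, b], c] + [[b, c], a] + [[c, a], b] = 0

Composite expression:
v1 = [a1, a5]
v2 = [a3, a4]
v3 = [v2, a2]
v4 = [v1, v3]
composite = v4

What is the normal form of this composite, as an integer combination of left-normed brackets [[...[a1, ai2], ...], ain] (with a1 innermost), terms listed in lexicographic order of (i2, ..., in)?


In the tensor algebra, words opening a1 carry the a1-anchored form.
Composite bracket: [[a1, a5], [[a3, a4], a2]]
Expanding via [a, b] = ab - ba: 16 signed words (2^4 = 16).
Collect the words opening with a1:
  sign of a1a5a2a3a4 is -1, so it contributes -[[[[a1, a5], a2], a3], a4]
  sign of a1a5a2a4a3 is +1, so it contributes +[[[[a1, a5], a2], a4], a3]
  sign of a1a5a3a4a2 is +1, so it contributes +[[[[a1, a5], a3], a4], a2]
  sign of a1a5a4a3a2 is -1, so it contributes -[[[[a1, a5], a4], a3], a2]

-[[[[a1, a5], a2], a3], a4] + [[[[a1, a5], a2], a4], a3] + [[[[a1, a5], a3], a4], a2] - [[[[a1, a5], a4], a3], a2]


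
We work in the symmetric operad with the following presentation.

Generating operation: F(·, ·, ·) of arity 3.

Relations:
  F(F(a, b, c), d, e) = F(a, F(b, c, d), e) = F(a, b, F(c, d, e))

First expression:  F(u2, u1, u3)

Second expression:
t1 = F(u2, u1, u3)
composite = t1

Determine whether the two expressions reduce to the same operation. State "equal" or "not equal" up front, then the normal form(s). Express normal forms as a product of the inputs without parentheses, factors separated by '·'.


The first expression, normalized: u2 · u1 · u3
The second expression, normalized: u2 · u1 · u3
The forms coincide; equal.

equal; both compose to u2 · u1 · u3


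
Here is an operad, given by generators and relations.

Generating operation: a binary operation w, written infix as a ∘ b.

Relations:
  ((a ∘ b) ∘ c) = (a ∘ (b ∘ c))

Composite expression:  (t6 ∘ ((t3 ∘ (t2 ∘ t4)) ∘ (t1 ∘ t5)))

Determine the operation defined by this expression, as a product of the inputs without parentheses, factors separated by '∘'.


The w-tree's shape is irrelevant; the t-reading-order decides.
(t2 ∘ t4) spells out as t2 ∘ t4
(t3 ∘ (t2 ∘ t4)) spells out as t3 ∘ t2 ∘ t4
(t1 ∘ t5) spells out as t1 ∘ t5
((t3 ∘ (t2 ∘ t4)) ∘ (t1 ∘ t5)) spells out as t3 ∘ t2 ∘ t4 ∘ t1 ∘ t5
(t6 ∘ ((t3 ∘ (t2 ∘ t4)) ∘ (t1 ∘ t5))) spells out as t6 ∘ t3 ∘ t2 ∘ t4 ∘ t1 ∘ t5

t6 ∘ t3 ∘ t2 ∘ t4 ∘ t1 ∘ t5


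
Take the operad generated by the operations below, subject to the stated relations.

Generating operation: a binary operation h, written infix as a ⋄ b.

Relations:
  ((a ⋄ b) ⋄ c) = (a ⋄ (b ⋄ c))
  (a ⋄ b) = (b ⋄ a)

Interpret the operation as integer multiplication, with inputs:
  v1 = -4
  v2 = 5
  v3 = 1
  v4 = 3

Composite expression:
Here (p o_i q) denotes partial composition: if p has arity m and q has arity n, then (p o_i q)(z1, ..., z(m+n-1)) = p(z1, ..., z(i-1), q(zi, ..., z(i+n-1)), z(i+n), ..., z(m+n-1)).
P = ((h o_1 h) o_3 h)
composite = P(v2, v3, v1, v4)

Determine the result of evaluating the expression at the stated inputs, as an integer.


-60

(v2 ⋄ v3) = 5
(v1 ⋄ v4) = -12
((v2 ⋄ v3) ⋄ (v1 ⋄ v4)) = -60


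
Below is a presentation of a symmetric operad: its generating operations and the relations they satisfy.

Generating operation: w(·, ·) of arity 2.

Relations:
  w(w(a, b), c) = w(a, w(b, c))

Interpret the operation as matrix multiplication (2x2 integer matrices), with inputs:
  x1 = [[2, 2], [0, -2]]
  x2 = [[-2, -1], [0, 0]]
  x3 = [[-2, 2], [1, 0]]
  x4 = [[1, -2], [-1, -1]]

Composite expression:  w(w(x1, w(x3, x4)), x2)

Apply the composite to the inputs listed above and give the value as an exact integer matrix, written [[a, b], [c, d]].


[[12, 6], [4, 2]]

w(x3, x4) = [[-4, 2], [1, -2]]
w(x1, w(x3, x4)) = [[-6, 0], [-2, 4]]
w(w(x1, w(x3, x4)), x2) = [[12, 6], [4, 2]]


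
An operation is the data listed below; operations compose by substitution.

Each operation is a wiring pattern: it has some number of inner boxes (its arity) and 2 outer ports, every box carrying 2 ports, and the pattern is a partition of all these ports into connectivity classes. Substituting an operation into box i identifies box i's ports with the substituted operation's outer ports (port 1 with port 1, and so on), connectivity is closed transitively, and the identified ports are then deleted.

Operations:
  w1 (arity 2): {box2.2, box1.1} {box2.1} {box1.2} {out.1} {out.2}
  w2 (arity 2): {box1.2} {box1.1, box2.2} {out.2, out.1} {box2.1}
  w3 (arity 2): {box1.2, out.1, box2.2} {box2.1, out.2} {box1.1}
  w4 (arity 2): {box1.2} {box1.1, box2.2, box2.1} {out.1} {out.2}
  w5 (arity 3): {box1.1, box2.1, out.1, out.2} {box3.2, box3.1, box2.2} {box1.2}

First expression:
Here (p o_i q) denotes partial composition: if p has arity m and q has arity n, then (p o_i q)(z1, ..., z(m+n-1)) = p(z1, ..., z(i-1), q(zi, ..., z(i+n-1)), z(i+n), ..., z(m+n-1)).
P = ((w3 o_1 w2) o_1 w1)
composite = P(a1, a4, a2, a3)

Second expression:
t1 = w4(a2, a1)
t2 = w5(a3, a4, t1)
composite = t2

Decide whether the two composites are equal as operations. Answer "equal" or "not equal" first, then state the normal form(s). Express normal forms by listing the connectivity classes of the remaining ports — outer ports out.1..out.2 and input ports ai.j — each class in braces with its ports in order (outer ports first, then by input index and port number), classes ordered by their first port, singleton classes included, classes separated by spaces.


not equal; first: {out.1, a3.2} {out.2, a3.1} {a1.1, a4.2} {a1.2} {a2.1} {a2.2} {a4.1}; second: {out.1, out.2, a3.1, a4.1} {a1.1, a1.2, a2.1} {a2.2} {a3.2} {a4.2}


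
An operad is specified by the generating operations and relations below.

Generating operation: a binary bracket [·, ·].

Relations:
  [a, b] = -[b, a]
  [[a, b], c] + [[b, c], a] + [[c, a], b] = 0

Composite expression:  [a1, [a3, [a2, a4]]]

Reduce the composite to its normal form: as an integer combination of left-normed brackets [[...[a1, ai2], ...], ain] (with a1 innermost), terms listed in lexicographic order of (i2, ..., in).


-[[[a1, a2], a4], a3] + [[[a1, a3], a2], a4] - [[[a1, a3], a4], a2] + [[[a1, a4], a2], a3]

Skip Jacobi rewriting: expand, keep a1-initial words, read off terms.
Composite bracket: [a1, [a3, [a2, a4]]]
Expanding via [a, b] = ab - ba: 8 signed words (2^3 = 8).
Only words starting with a1 matter:
  from a1a2a4a3, sign -1: term -[[[a1, a2], a4], a3]
  from a1a3a2a4, sign +1: term +[[[a1, a3], a2], a4]
  from a1a3a4a2, sign -1: term -[[[a1, a3], a4], a2]
  from a1a4a2a3, sign +1: term +[[[a1, a4], a2], a3]


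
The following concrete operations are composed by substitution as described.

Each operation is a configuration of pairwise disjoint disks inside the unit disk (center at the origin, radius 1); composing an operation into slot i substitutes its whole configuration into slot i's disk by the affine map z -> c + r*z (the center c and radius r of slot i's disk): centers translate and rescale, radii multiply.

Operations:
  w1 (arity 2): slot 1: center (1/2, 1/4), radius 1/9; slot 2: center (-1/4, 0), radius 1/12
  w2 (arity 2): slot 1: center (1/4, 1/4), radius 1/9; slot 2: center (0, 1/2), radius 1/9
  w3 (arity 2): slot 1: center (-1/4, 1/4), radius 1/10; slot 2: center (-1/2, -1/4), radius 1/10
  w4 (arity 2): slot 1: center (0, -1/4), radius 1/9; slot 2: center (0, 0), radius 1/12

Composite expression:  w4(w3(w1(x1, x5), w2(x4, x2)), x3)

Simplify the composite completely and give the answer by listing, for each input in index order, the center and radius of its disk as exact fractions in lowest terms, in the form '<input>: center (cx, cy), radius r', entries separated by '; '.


Follow each x-input down from w4: c' goes to c + r*c', radius to r*r'.
x1 passes through 3 substitutions, ending at center (-1/45, -79/360), radius 1/810
x5 passes through 3 substitutions, ending at center (-11/360, -2/9), radius 1/1080
x4 passes through 3 substitutions, ending at center (-19/360, -11/40), radius 1/810
x2 passes through 3 substitutions, ending at center (-1/18, -49/180), radius 1/810
x3 passes through 1 substitution, ending at center (0, 0), radius 1/12

x1: center (-1/45, -79/360), radius 1/810; x2: center (-1/18, -49/180), radius 1/810; x3: center (0, 0), radius 1/12; x4: center (-19/360, -11/40), radius 1/810; x5: center (-11/360, -2/9), radius 1/1080


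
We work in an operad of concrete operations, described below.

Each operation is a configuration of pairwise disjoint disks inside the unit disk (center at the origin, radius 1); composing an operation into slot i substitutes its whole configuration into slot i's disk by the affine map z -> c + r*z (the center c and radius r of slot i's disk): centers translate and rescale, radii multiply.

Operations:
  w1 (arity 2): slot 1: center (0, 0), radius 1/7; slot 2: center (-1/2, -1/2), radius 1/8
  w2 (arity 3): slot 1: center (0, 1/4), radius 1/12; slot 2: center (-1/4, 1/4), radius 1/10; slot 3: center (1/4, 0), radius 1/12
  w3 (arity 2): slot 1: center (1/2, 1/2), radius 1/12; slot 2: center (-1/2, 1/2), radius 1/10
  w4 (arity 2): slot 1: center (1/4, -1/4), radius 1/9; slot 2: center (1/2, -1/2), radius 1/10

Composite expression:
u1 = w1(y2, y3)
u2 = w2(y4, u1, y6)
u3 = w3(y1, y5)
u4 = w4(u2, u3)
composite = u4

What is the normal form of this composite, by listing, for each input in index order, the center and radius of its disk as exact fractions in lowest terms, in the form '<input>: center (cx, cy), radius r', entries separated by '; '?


y1: center (11/20, -9/20), radius 1/120; y2: center (2/9, -2/9), radius 1/630; y3: center (13/60, -41/180), radius 1/720; y4: center (1/4, -2/9), radius 1/108; y5: center (9/20, -9/20), radius 1/100; y6: center (5/18, -1/4), radius 1/108

Each y-disk chains the slot maps above it in w4; radii multiply.
for y4, the 2-step affine chain lands on center (1/4, -2/9), radius 1/108
for y2, the 3-step affine chain lands on center (2/9, -2/9), radius 1/630
for y3, the 3-step affine chain lands on center (13/60, -41/180), radius 1/720
for y6, the 2-step affine chain lands on center (5/18, -1/4), radius 1/108
for y1, the 2-step affine chain lands on center (11/20, -9/20), radius 1/120
for y5, the 2-step affine chain lands on center (9/20, -9/20), radius 1/100


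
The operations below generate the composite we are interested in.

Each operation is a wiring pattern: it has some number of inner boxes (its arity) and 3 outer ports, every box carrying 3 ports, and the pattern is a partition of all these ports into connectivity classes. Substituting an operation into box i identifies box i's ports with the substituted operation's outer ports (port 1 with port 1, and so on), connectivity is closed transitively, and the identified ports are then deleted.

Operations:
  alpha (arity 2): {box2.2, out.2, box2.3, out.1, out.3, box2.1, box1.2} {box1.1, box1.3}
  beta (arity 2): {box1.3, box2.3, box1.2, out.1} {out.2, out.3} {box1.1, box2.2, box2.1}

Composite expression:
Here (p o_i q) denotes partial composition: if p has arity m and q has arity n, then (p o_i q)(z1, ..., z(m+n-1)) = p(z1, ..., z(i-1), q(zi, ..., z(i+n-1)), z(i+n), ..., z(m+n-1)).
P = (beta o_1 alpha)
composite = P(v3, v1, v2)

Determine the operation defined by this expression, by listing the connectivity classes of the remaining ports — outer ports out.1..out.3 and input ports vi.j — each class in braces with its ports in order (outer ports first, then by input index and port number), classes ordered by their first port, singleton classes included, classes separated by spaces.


{out.1, v1.1, v1.2, v1.3, v2.1, v2.2, v2.3, v3.2} {out.2, out.3} {v3.1, v3.3}

After gluing at beta, chains via deleted ports link the v-ports.
stage alpha: inputs (v3, v1), connectivity {out.1, out.2, out.3, v1.1, v1.2, v1.3, v3.2} {v3.1, v3.3}, out.j its boundary
stage beta: inputs (v3, v1, v2), connectivity {out.1, v1.1, v1.2, v1.3, v2.1, v2.2, v2.3, v3.2} {out.2, out.3} {v3.1, v3.3}, out.j its boundary


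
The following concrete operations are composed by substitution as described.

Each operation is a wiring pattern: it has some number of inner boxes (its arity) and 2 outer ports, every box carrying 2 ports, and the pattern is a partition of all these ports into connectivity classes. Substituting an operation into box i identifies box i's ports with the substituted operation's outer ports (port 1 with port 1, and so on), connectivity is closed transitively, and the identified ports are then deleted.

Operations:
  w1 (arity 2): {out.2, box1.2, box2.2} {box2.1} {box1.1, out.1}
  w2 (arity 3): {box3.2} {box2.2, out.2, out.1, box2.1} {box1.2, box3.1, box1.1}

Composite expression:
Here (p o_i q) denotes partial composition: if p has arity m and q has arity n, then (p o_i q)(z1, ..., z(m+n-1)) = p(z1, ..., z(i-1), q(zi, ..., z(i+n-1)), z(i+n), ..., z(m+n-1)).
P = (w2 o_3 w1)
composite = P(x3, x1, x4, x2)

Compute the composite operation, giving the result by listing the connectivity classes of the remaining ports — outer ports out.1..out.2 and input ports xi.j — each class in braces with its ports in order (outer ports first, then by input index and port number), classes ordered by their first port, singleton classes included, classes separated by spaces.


Connectivity passes through glued w2-boundaries; trace each wire chain.
w1 over (x4, x2) gives {out.1, x4.1} {out.2, x2.2, x4.2} {x2.1}, out.j being that stage's outer ports
w2 over (x3, x1, x4, x2) gives {out.1, out.2, x1.1, x1.2} {x2.1} {x2.2, x4.2} {x3.1, x3.2, x4.1}, out.j being that stage's outer ports

{out.1, out.2, x1.1, x1.2} {x2.1} {x2.2, x4.2} {x3.1, x3.2, x4.1}


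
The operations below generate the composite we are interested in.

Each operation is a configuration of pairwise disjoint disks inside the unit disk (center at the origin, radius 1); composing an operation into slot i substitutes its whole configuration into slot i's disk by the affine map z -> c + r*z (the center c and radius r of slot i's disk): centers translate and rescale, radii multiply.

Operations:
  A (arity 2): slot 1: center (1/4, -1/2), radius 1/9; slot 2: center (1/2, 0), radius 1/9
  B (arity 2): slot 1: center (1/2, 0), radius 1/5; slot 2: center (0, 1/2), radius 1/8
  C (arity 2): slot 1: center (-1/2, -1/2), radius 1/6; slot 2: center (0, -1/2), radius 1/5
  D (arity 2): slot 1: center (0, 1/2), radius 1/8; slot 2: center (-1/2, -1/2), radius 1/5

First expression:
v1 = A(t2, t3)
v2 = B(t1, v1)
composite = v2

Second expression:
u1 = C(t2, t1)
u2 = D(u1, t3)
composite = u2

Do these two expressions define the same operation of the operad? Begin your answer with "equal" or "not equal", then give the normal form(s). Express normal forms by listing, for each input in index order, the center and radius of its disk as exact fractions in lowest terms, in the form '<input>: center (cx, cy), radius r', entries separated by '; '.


not equal; the first gives t1: center (1/2, 0), radius 1/5; t2: center (1/32, 7/16), radius 1/72; t3: center (1/16, 1/2), radius 1/72 and the second t1: center (0, 7/16), radius 1/40; t2: center (-1/16, 7/16), radius 1/48; t3: center (-1/2, -1/2), radius 1/5

The first composite normalizes to t1: center (1/2, 0), radius 1/5; t2: center (1/32, 7/16), radius 1/72; t3: center (1/16, 1/2), radius 1/72
The second composite normalizes to t1: center (0, 7/16), radius 1/40; t2: center (-1/16, 7/16), radius 1/48; t3: center (-1/2, -1/2), radius 1/5
No match — not equal.


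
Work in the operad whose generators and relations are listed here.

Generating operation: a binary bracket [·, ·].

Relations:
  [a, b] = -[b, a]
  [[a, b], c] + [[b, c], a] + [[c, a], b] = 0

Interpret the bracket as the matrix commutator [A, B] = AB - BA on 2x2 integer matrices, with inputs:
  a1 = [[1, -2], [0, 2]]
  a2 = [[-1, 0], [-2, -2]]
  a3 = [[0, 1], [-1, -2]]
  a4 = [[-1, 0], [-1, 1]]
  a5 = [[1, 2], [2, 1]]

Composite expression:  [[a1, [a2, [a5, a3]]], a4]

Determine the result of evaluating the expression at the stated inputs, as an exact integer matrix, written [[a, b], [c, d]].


[a5, a3] = [[-4, -4], [4, 4]]
[a2, [a5, a3]] = [[-8, -4], [12, 8]]
[a1, [a2, [a5, a3]]] = [[-24, -28], [12, 24]]
[[a1, [a2, [a5, a3]]], a4] = [[28, -56], [-72, -28]]

[[28, -56], [-72, -28]]


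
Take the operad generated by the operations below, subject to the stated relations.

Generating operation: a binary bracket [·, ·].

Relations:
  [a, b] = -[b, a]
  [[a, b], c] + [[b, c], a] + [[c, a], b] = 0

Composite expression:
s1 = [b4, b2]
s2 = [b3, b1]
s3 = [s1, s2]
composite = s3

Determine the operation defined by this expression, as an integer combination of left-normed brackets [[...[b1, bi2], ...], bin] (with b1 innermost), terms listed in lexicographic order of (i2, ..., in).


-[[[b1, b3], b2], b4] + [[[b1, b3], b4], b2]

Skip Jacobi rewriting: expand, keep b1-initial words, read off terms.
Composite bracket: [[b4, b2], [b3, b1]]
Full expansion: 8 signed words from ab - ba (2^3 = 8).
The b1-initial words carry the normal form:
  the word b1b3b2b4 carries sign -1 and contributes -[[[b1, b3], b2], b4]
  the word b1b3b4b2 carries sign +1 and contributes +[[[b1, b3], b4], b2]
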